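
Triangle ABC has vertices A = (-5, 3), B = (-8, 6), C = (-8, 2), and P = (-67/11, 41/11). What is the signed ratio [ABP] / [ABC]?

[ABC] = ½·((-5)·(6−2) + (-8)·(2−3) + (-8)·(3−6)) = ½·(-20 + 8 + 24) = 6.
[ABP] = ½·((-5)·(6−(41/11)) + (-8)·(41/11−3) + (-67/11)·(3−6)) = ½·(-125/11 − 64/11 + 201/11) = 6/11, so the ratio is (6/11)/6 = 1/11.

1/11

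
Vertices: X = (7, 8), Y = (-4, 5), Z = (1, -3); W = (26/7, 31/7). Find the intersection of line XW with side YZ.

(-2/3, -1/3)

Barycentric coordinates of W with respect to XYZ: (4/7, 1/7, 2/7).
On side YZ the X-coordinate is zero; dropping W's X-weight 4/7 and renormalizing the remaining 1/7 : 2/7 gives weights 1/3, 2/3 on Y, Z.
V = (1/3)·(-4, 5) + (2/3)·(1, -3) = (-2/3, -1/3).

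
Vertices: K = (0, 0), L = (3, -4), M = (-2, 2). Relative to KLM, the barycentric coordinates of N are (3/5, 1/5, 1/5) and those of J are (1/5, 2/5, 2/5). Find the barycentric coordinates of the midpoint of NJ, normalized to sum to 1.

Since both coordinate triples sum to 1, the midpoint's barycentrics are the componentwise average.
(3/5+1/5)/2 = 2/5; similarly 3/10 and 3/10.

(2/5, 3/10, 3/10)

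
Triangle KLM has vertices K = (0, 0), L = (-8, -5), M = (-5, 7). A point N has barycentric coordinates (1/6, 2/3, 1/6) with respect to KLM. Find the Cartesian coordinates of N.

N = (1/6)·K + (2/3)·L + (1/6)·M.
x-coordinate: (1/6)·0 + (2/3)·(-8) + (1/6)·(-5) = -37/6.
y-coordinate: (1/6)·0 + (2/3)·(-5) + (1/6)·7 = -13/6.

(-37/6, -13/6)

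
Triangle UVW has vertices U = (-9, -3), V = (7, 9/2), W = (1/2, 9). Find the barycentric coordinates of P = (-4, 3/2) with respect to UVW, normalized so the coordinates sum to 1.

Signed area of the reference triangle: [UVW] = ½·((-9)·(9/2−9) + 7·(9−(-3)) + (1/2)·(-3−(9/2))) = ½·(81/2 + 84 − 15/4) = 483/8.
[PVW] = ½·((-4)·(9/2−9) + 7·(9−(3/2)) + (1/2)·(3/2−(9/2))) = ½·(18 + 105/2 − 3/2) = 69/2, so the U-coordinate is (69/2)/(483/8) = 4/7.
[UPW] = ½·((-9)·(3/2−9) + (-4)·(9−(-3)) + (1/2)·(-3−(3/2))) = ½·(135/2 − 48 − 9/4) = 69/8, so the V-coordinate is 1/7.
[UVP] = ½·((-9)·(9/2−(3/2)) + 7·(3/2−(-3)) + (-4)·(-3−(9/2))) = ½·(-27 + 63/2 + 30) = 69/4, so the W-coordinate is 2/7.

(4/7, 1/7, 2/7)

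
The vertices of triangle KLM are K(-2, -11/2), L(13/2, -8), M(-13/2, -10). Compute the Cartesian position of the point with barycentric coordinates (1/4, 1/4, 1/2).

(-17/8, -67/8)

N = (1/4)·K + (1/4)·L + (1/2)·M.
x-coordinate: (1/4)·(-2) + (1/4)·(13/2) + (1/2)·(-13/2) = -17/8.
y-coordinate: (1/4)·(-11/2) + (1/4)·(-8) + (1/2)·(-10) = -67/8.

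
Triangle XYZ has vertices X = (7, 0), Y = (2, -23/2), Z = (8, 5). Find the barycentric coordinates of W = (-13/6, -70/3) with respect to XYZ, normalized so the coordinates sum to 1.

(1/6, 5/3, -5/6)

Signed area of the reference triangle: [XYZ] = ½·(7·(-23/2−5) + 2·(5−0) + 8·(0−(-23/2))) = ½·(-231/2 + 10 + 92) = -27/4.
[WYZ] = ½·((-13/6)·(-23/2−5) + 2·(5−(-70/3)) + 8·(-70/3−(-23/2))) = ½·(143/4 + 170/3 − 284/3) = -9/8, so the X-coordinate is (-9/8)/(-27/4) = 1/6.
[XWZ] = ½·(7·(-70/3−5) + (-13/6)·(5−0) + 8·(0−(-70/3))) = ½·(-595/3 − 65/6 + 560/3) = -45/4, so the Y-coordinate is 5/3.
[XYW] = ½·(7·(-23/2−(-70/3)) + 2·(-70/3−0) + (-13/6)·(0−(-23/2))) = ½·(497/6 − 140/3 − 299/12) = 45/8, so the Z-coordinate is -5/6.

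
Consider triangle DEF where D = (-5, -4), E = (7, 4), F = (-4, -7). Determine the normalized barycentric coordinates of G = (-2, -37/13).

(7/13, 3/13, 3/13)

Signed area of the reference triangle: [DEF] = ½·((-5)·(4−(-7)) + 7·(-7−(-4)) + (-4)·(-4−4)) = ½·(-55 − 21 + 32) = -22.
[GEF] = ½·((-2)·(4−(-7)) + 7·(-7−(-37/13)) + (-4)·(-37/13−4)) = ½·(-22 − 378/13 + 356/13) = -154/13, so the D-coordinate is (-154/13)/(-22) = 7/13.
[DGF] = ½·((-5)·(-37/13−(-7)) + (-2)·(-7−(-4)) + (-4)·(-4−(-37/13))) = ½·(-270/13 + 6 + 60/13) = -66/13, so the E-coordinate is 3/13.
[DEG] = ½·((-5)·(4−(-37/13)) + 7·(-37/13−(-4)) + (-2)·(-4−4)) = ½·(-445/13 + 105/13 + 16) = -66/13, so the F-coordinate is 3/13.
Check: 7/13 + 3/13 + 3/13 = 1.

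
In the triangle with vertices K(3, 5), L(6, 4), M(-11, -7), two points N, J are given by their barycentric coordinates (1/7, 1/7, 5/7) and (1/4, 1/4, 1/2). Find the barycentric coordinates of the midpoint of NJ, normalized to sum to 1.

Since both coordinate triples sum to 1, the midpoint's barycentrics are the componentwise average.
(1/7+1/4)/2 = 11/56; similarly 11/56 and 17/28.

(11/56, 11/56, 17/28)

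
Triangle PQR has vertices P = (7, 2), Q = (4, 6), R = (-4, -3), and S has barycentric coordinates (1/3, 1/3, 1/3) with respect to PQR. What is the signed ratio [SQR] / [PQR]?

1/3

The signed ratio [SQR]/[PQR] equals the barycentric coordinate of S at vertex P, which is 1/3.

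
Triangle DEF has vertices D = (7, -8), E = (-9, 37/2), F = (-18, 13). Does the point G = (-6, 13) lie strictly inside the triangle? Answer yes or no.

yes

Barycentric coordinates of G: (132/653, 504/653, 17/653).
The three coordinates are positive, positive, positive; a point is interior exactly when all three are positive.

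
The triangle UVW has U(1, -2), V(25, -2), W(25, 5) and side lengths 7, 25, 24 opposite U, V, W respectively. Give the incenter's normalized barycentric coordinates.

(1/8, 25/56, 3/7)

The incenter has barycentric coordinates proportional to the opposite side lengths: (7 : 25 : 24).
Normalizing by 7+25+24 = 56 gives (1/8, 25/56, 3/7).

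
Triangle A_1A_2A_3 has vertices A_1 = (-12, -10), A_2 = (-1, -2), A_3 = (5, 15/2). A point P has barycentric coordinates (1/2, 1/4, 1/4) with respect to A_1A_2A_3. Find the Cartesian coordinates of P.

(-5, -29/8)

P = (1/2)·A_1 + (1/4)·A_2 + (1/4)·A_3.
x-coordinate: (1/2)·(-12) + (1/4)·(-1) + (1/4)·5 = -5.
y-coordinate: (1/2)·(-10) + (1/4)·(-2) + (1/4)·(15/2) = -29/8.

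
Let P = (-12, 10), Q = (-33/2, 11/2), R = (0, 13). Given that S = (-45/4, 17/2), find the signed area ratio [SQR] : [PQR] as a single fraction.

1/4

[PQR] = ½·((-12)·(11/2−13) + (-33/2)·(13−10) + 0·(10−(11/2))) = ½·(90 − 99/2 + 0) = 81/4.
[SQR] = ½·((-45/4)·(11/2−13) + (-33/2)·(13−(17/2)) + 0·(17/2−(11/2))) = ½·(675/8 − 297/4 + 0) = 81/16, so the ratio is (81/16)/(81/4) = 1/4.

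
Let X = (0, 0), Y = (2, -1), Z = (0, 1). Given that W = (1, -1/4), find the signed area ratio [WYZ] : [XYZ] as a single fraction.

1/4

[XYZ] = ½·(0·(-1−1) + 2·(1−0) + 0·(0−(-1))) = ½·(0 + 2 + 0) = 1.
[WYZ] = ½·(1·(-1−1) + 2·(1−(-1/4)) + 0·(-1/4−(-1))) = ½·(-2 + 5/2 + 0) = 1/4, so the ratio is (1/4)/1 = 1/4.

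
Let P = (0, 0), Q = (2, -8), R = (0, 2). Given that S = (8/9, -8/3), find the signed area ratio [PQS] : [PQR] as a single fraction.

4/9

[PQR] = ½·(0·(-8−2) + 2·(2−0) + 0·(0−(-8))) = ½·(0 + 4 + 0) = 2.
[PQS] = ½·(0·(-8−(-8/3)) + 2·(-8/3−0) + (8/9)·(0−(-8))) = ½·(0 − 16/3 + 64/9) = 8/9, so the ratio is (8/9)/2 = 4/9.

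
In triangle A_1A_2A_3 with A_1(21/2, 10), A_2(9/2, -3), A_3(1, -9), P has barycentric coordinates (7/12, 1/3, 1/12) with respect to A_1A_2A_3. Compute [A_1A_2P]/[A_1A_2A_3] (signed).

The signed ratio [A_1A_2P]/[A_1A_2A_3] equals the barycentric coordinate of P at vertex A_3, which is 1/12.

1/12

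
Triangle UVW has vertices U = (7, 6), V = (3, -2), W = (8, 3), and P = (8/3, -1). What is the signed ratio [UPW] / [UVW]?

1

[UVW] = ½·(7·(-2−3) + 3·(3−6) + 8·(6−(-2))) = ½·(-35 − 9 + 64) = 10.
[UPW] = ½·(7·(-1−3) + (8/3)·(3−6) + 8·(6−(-1))) = ½·(-28 − 8 + 56) = 10, so the ratio is 10/10 = 1.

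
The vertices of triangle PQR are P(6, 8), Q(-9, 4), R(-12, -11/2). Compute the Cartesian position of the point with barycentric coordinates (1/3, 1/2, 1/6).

(-9/2, 15/4)

S = (1/3)·P + (1/2)·Q + (1/6)·R.
x-coordinate: (1/3)·6 + (1/2)·(-9) + (1/6)·(-12) = -9/2.
y-coordinate: (1/3)·8 + (1/2)·4 + (1/6)·(-11/2) = 15/4.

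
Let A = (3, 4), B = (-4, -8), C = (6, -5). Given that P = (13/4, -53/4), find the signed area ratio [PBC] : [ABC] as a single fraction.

-3/4

[ABC] = ½·(3·(-8−(-5)) + (-4)·(-5−4) + 6·(4−(-8))) = ½·(-9 + 36 + 72) = 99/2.
[PBC] = ½·((13/4)·(-8−(-5)) + (-4)·(-5−(-53/4)) + 6·(-53/4−(-8))) = ½·(-39/4 − 33 − 63/2) = -297/8, so the ratio is (-297/8)/(99/2) = -3/4.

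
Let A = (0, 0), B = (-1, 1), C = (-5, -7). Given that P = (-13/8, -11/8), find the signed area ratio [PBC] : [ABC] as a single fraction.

[ABC] = ½·(0·(1−(-7)) + (-1)·(-7−0) + (-5)·(0−1)) = ½·(0 + 7 + 5) = 6.
[PBC] = ½·((-13/8)·(1−(-7)) + (-1)·(-7−(-11/8)) + (-5)·(-11/8−1)) = ½·(-13 + 45/8 + 95/8) = 9/4, so the ratio is (9/4)/6 = 3/8.

3/8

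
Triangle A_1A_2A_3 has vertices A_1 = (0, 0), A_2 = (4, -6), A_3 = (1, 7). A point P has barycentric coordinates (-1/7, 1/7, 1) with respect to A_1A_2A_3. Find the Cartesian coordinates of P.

(11/7, 43/7)

P = (-1/7)·A_1 + (1/7)·A_2 + 1·A_3.
x-coordinate: (-1/7)·0 + (1/7)·4 + 1·1 = 11/7.
y-coordinate: (-1/7)·0 + (1/7)·(-6) + 1·7 = 43/7.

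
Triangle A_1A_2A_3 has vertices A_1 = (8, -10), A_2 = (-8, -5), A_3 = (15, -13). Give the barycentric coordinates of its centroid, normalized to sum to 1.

The centroid is the average of the vertices, so each weight is 1/3.

(1/3, 1/3, 1/3)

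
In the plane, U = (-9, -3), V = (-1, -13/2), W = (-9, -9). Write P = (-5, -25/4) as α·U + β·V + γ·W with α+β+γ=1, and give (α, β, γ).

(1/4, 1/2, 1/4)

Signed area of the reference triangle: [UVW] = ½·((-9)·(-13/2−(-9)) + (-1)·(-9−(-3)) + (-9)·(-3−(-13/2))) = ½·(-45/2 + 6 − 63/2) = -24.
[PVW] = ½·((-5)·(-13/2−(-9)) + (-1)·(-9−(-25/4)) + (-9)·(-25/4−(-13/2))) = ½·(-25/2 + 11/4 − 9/4) = -6, so the U-coordinate is (-6)/(-24) = 1/4.
[UPW] = ½·((-9)·(-25/4−(-9)) + (-5)·(-9−(-3)) + (-9)·(-3−(-25/4))) = ½·(-99/4 + 30 − 117/4) = -12, so the V-coordinate is 1/2.
[UVP] = ½·((-9)·(-13/2−(-25/4)) + (-1)·(-25/4−(-3)) + (-5)·(-3−(-13/2))) = ½·(9/4 + 13/4 − 35/2) = -6, so the W-coordinate is 1/4.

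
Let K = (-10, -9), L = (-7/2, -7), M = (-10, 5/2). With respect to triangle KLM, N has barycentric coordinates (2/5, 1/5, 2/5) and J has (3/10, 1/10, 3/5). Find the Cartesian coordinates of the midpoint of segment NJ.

(-361/40, -59/20)

Barycentric coordinates of the midpoint are the average: (7/20, 3/20, 1/2).
Converting: (7/20)·K + (3/20)·L + (1/2)·M = (-361/40, -59/20).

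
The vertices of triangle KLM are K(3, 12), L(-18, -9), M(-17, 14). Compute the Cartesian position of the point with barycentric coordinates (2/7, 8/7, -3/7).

N = (2/7)·K + (8/7)·L + (-3/7)·M.
x-coordinate: (2/7)·3 + (8/7)·(-18) + (-3/7)·(-17) = -87/7.
y-coordinate: (2/7)·12 + (8/7)·(-9) + (-3/7)·14 = -90/7.

(-87/7, -90/7)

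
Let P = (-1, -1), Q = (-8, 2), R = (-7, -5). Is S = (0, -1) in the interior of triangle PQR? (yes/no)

Barycentric coordinates of S: (53/46, -2/23, -3/46).
The three coordinates are positive, negative, negative; a point is interior exactly when all three are positive.

no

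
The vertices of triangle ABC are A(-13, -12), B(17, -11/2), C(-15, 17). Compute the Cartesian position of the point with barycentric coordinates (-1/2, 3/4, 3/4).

P = (-1/2)·A + (3/4)·B + (3/4)·C.
x-coordinate: (-1/2)·(-13) + (3/4)·17 + (3/4)·(-15) = 8.
y-coordinate: (-1/2)·(-12) + (3/4)·(-11/2) + (3/4)·17 = 117/8.

(8, 117/8)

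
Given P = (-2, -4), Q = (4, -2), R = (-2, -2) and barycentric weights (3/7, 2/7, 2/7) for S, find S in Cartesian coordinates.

S = (3/7)·P + (2/7)·Q + (2/7)·R.
x-coordinate: (3/7)·(-2) + (2/7)·4 + (2/7)·(-2) = -2/7.
y-coordinate: (3/7)·(-4) + (2/7)·(-2) + (2/7)·(-2) = -20/7.

(-2/7, -20/7)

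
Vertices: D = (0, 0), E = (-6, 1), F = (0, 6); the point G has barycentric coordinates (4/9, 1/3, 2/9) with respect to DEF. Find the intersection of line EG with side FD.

Line EG meets FD where the E-coordinate vanishes; zeroing G's E-weight and renormalizing leaves F, D-weights 2/9 : 4/9 → (1/3, 2/3).
So H = (1/3)·F + (2/3)·D = (0, 2).

(0, 2)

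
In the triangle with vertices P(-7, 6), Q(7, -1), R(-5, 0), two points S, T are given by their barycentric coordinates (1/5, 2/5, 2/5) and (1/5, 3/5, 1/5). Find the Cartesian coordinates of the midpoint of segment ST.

(3/5, 7/10)

Barycentric coordinates of the midpoint are the average: (1/5, 1/2, 3/10).
Converting: (1/5)·P + (1/2)·Q + (3/10)·R = (3/5, 7/10).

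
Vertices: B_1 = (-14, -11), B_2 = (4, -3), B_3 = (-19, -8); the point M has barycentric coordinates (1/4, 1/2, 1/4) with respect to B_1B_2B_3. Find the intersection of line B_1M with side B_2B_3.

(-11/3, -14/3)

Line B_1M meets B_2B_3 where the B_1-coordinate vanishes; zeroing M's B_1-weight and renormalizing leaves B_2, B_3-weights 1/2 : 1/4 → (2/3, 1/3).
So N = (2/3)·B_2 + (1/3)·B_3 = (-11/3, -14/3).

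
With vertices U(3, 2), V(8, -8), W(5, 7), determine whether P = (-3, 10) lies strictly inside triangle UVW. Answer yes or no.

no

Barycentric coordinates of P: (37/15, -46/45, -4/9).
The three coordinates are positive, negative, negative; a point is interior exactly when all three are positive.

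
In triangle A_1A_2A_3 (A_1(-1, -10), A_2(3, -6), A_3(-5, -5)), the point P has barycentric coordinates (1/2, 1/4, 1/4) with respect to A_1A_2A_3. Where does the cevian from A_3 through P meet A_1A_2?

Line A_3P meets A_1A_2 where the A_3-coordinate vanishes; zeroing P's A_3-weight and renormalizing leaves A_1, A_2-weights 1/2 : 1/4 → (2/3, 1/3).
So Q = (2/3)·A_1 + (1/3)·A_2 = (1/3, -26/3).

(1/3, -26/3)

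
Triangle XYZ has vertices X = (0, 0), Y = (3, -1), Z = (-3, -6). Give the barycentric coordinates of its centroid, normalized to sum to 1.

The centroid is the average of the vertices, so each weight is 1/3.

(1/3, 1/3, 1/3)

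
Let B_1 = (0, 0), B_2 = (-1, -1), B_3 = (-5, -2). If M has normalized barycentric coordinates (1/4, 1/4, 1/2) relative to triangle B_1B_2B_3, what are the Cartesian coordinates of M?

(-11/4, -5/4)

M = (1/4)·B_1 + (1/4)·B_2 + (1/2)·B_3.
x-coordinate: (1/4)·0 + (1/4)·(-1) + (1/2)·(-5) = -11/4.
y-coordinate: (1/4)·0 + (1/4)·(-1) + (1/2)·(-2) = -5/4.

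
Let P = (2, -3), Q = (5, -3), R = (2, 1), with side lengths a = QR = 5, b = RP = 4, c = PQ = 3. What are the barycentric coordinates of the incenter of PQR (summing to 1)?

The incenter has barycentric coordinates proportional to the opposite side lengths: (5 : 4 : 3).
Normalizing by 5+4+3 = 12 gives (5/12, 1/3, 1/4).

(5/12, 1/3, 1/4)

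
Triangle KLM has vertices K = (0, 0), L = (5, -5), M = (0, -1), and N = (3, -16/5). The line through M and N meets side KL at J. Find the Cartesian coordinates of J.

Barycentric coordinates of N with respect to KLM: (1/5, 3/5, 1/5).
On side KL the M-coordinate is zero; dropping N's M-weight 1/5 and renormalizing the remaining 1/5 : 3/5 gives weights 1/4, 3/4 on K, L.
J = (1/4)·(0, 0) + (3/4)·(5, -5) = (15/4, -15/4).

(15/4, -15/4)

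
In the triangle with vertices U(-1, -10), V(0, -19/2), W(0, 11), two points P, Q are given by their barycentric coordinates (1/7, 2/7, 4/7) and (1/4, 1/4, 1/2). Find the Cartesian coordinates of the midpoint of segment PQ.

(-11/56, 155/112)

Barycentric coordinates of the midpoint are the average: (11/56, 15/56, 15/28).
Converting: (11/56)·U + (15/56)·V + (15/28)·W = (-11/56, 155/112).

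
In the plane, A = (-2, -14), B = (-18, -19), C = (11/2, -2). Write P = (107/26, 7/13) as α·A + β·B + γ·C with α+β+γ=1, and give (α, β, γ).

Signed area of the reference triangle: [ABC] = ½·((-2)·(-19−(-2)) + (-18)·(-2−(-14)) + (11/2)·(-14−(-19))) = ½·(34 − 216 + 55/2) = -309/4.
[PBC] = ½·((107/26)·(-19−(-2)) + (-18)·(-2−(7/13)) + (11/2)·(7/13−(-19))) = ½·(-1819/26 + 594/13 + 1397/13) = 2163/52, so the A-coordinate is (2163/52)/(-309/4) = -7/13.
[APC] = ½·((-2)·(7/13−(-2)) + (107/26)·(-2−(-14)) + (11/2)·(-14−(7/13))) = ½·(-66/13 + 642/13 − 2079/26) = -927/52, so the B-coordinate is 3/13.
[ABP] = ½·((-2)·(-19−(7/13)) + (-18)·(7/13−(-14)) + (107/26)·(-14−(-19))) = ½·(508/13 − 3402/13 + 535/26) = -5253/52, so the C-coordinate is 17/13.
Check: -7/13 + 3/13 + 17/13 = 1.

(-7/13, 3/13, 17/13)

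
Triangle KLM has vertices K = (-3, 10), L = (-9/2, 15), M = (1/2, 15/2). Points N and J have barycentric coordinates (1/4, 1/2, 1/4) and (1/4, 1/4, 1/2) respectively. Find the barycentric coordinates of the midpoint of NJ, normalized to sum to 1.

(1/4, 3/8, 3/8)

Since both coordinate triples sum to 1, the midpoint's barycentrics are the componentwise average.
(1/4+1/4)/2 = 1/4; similarly 3/8 and 3/8.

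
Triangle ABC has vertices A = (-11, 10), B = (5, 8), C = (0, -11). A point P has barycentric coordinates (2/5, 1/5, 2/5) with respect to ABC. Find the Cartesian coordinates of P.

P = (2/5)·A + (1/5)·B + (2/5)·C.
x-coordinate: (2/5)·(-11) + (1/5)·5 + (2/5)·0 = -17/5.
y-coordinate: (2/5)·10 + (1/5)·8 + (2/5)·(-11) = 6/5.

(-17/5, 6/5)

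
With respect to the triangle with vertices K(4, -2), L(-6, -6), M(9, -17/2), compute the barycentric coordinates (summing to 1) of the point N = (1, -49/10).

Signed area of the reference triangle: [KLM] = ½·(4·(-6−(-17/2)) + (-6)·(-17/2−(-2)) + 9·(-2−(-6))) = ½·(10 + 39 + 36) = 85/2.
[NLM] = ½·(1·(-6−(-17/2)) + (-6)·(-17/2−(-49/10)) + 9·(-49/10−(-6))) = ½·(5/2 + 108/5 + 99/10) = 17, so the K-coordinate is 17/(85/2) = 2/5.
[KNM] = ½·(4·(-49/10−(-17/2)) + 1·(-17/2−(-2)) + 9·(-2−(-49/10))) = ½·(72/5 − 13/2 + 261/10) = 17, so the L-coordinate is 2/5.
[KLN] = ½·(4·(-6−(-49/10)) + (-6)·(-49/10−(-2)) + 1·(-2−(-6))) = ½·(-22/5 + 87/5 + 4) = 17/2, so the M-coordinate is 1/5.
Check: 2/5 + 2/5 + 1/5 = 1.

(2/5, 2/5, 1/5)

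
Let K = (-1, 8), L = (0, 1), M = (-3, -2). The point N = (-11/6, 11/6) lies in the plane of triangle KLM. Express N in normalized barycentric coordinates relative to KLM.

Signed area of the reference triangle: [KLM] = ½·((-1)·(1−(-2)) + 0·(-2−8) + (-3)·(8−1)) = ½·(-3 + 0 − 21) = -12.
[NLM] = ½·((-11/6)·(1−(-2)) + 0·(-2−(11/6)) + (-3)·(11/6−1)) = ½·(-11/2 + 0 − 5/2) = -4, so the K-coordinate is (-4)/(-12) = 1/3.
[KNM] = ½·((-1)·(11/6−(-2)) + (-11/6)·(-2−8) + (-3)·(8−(11/6))) = ½·(-23/6 + 55/3 − 37/2) = -2, so the L-coordinate is 1/6.
[KLN] = ½·((-1)·(1−(11/6)) + 0·(11/6−8) + (-11/6)·(8−1)) = ½·(5/6 + 0 − 77/6) = -6, so the M-coordinate is 1/2.

(1/3, 1/6, 1/2)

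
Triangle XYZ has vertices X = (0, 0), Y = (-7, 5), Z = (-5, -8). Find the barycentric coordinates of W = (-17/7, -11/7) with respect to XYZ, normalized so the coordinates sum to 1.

(4/7, 1/7, 2/7)

Signed area of the reference triangle: [XYZ] = ½·(0·(5−(-8)) + (-7)·(-8−0) + (-5)·(0−5)) = ½·(0 + 56 + 25) = 81/2.
[WYZ] = ½·((-17/7)·(5−(-8)) + (-7)·(-8−(-11/7)) + (-5)·(-11/7−5)) = ½·(-221/7 + 45 + 230/7) = 162/7, so the X-coordinate is (162/7)/(81/2) = 4/7.
[XWZ] = ½·(0·(-11/7−(-8)) + (-17/7)·(-8−0) + (-5)·(0−(-11/7))) = ½·(0 + 136/7 − 55/7) = 81/14, so the Y-coordinate is 1/7.
[XYW] = ½·(0·(5−(-11/7)) + (-7)·(-11/7−0) + (-17/7)·(0−5)) = ½·(0 + 11 + 85/7) = 81/7, so the Z-coordinate is 2/7.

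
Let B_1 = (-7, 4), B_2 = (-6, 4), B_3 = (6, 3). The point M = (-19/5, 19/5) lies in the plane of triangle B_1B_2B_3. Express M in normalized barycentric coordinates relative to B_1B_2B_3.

Signed area of the reference triangle: [B_1B_2B_3] = ½·((-7)·(4−3) + (-6)·(3−4) + 6·(4−4)) = ½·(-7 + 6 + 0) = -1/2.
[MB_2B_3] = ½·((-19/5)·(4−3) + (-6)·(3−(19/5)) + 6·(19/5−4)) = ½·(-19/5 + 24/5 − 6/5) = -1/10, so the B_1-coordinate is (-1/10)/(-1/2) = 1/5.
[B_1MB_3] = ½·((-7)·(19/5−3) + (-19/5)·(3−4) + 6·(4−(19/5))) = ½·(-28/5 + 19/5 + 6/5) = -3/10, so the B_2-coordinate is 3/5.
[B_1B_2M] = ½·((-7)·(4−(19/5)) + (-6)·(19/5−4) + (-19/5)·(4−4)) = ½·(-7/5 + 6/5 + 0) = -1/10, so the B_3-coordinate is 1/5.
Check: 1/5 + 3/5 + 1/5 = 1.

(1/5, 3/5, 1/5)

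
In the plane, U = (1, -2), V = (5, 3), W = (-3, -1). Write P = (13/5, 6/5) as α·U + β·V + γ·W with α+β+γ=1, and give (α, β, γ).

(1/5, 3/5, 1/5)

Signed area of the reference triangle: [UVW] = ½·(1·(3−(-1)) + 5·(-1−(-2)) + (-3)·(-2−3)) = ½·(4 + 5 + 15) = 12.
[PVW] = ½·((13/5)·(3−(-1)) + 5·(-1−(6/5)) + (-3)·(6/5−3)) = ½·(52/5 − 11 + 27/5) = 12/5, so the U-coordinate is (12/5)/12 = 1/5.
[UPW] = ½·(1·(6/5−(-1)) + (13/5)·(-1−(-2)) + (-3)·(-2−(6/5))) = ½·(11/5 + 13/5 + 48/5) = 36/5, so the V-coordinate is 3/5.
[UVP] = ½·(1·(3−(6/5)) + 5·(6/5−(-2)) + (13/5)·(-2−3)) = ½·(9/5 + 16 − 13) = 12/5, so the W-coordinate is 1/5.
Check: 1/5 + 3/5 + 1/5 = 1.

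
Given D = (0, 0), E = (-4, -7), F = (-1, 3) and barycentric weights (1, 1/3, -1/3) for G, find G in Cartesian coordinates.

G = 1·D + (1/3)·E + (-1/3)·F.
x-coordinate: 1·0 + (1/3)·(-4) + (-1/3)·(-1) = -1.
y-coordinate: 1·0 + (1/3)·(-7) + (-1/3)·3 = -10/3.

(-1, -10/3)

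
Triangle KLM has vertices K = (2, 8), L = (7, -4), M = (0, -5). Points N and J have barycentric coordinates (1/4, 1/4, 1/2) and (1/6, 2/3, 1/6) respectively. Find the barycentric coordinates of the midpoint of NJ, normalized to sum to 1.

Since both coordinate triples sum to 1, the midpoint's barycentrics are the componentwise average.
(1/4+1/6)/2 = 5/24; similarly 11/24 and 1/3.

(5/24, 11/24, 1/3)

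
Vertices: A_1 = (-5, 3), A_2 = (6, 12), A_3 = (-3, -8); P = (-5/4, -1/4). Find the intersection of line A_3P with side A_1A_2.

(1/2, 15/2)

Barycentric coordinates of P with respect to A_1A_2A_3: (1/4, 1/4, 1/2).
On side A_1A_2 the A_3-coordinate is zero; dropping P's A_3-weight 1/2 and renormalizing the remaining 1/4 : 1/4 gives weights 1/2, 1/2 on A_1, A_2.
Q = (1/2)·(-5, 3) + (1/2)·(6, 12) = (1/2, 15/2).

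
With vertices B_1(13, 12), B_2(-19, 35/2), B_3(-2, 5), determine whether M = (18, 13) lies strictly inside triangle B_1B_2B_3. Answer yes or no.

no

Barycentric coordinates of M: (772/613, -40/613, -119/613).
The three coordinates are positive, negative, negative; a point is interior exactly when all three are positive.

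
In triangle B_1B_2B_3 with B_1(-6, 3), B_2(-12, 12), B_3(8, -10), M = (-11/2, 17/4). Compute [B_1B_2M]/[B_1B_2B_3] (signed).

[B_1B_2B_3] = ½·((-6)·(12−(-10)) + (-12)·(-10−3) + 8·(3−12)) = ½·(-132 + 156 − 72) = -24.
[B_1B_2M] = ½·((-6)·(12−(17/4)) + (-12)·(17/4−3) + (-11/2)·(3−12)) = ½·(-93/2 − 15 + 99/2) = -6, so the ratio is (-6)/(-24) = 1/4.

1/4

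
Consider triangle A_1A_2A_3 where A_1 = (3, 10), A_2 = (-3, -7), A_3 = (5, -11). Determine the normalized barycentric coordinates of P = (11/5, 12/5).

(3/5, 1/5, 1/5)

Signed area of the reference triangle: [A_1A_2A_3] = ½·(3·(-7−(-11)) + (-3)·(-11−10) + 5·(10−(-7))) = ½·(12 + 63 + 85) = 80.
[PA_2A_3] = ½·((11/5)·(-7−(-11)) + (-3)·(-11−(12/5)) + 5·(12/5−(-7))) = ½·(44/5 + 201/5 + 47) = 48, so the A_1-coordinate is 48/80 = 3/5.
[A_1PA_3] = ½·(3·(12/5−(-11)) + (11/5)·(-11−10) + 5·(10−(12/5))) = ½·(201/5 − 231/5 + 38) = 16, so the A_2-coordinate is 1/5.
[A_1A_2P] = ½·(3·(-7−(12/5)) + (-3)·(12/5−10) + (11/5)·(10−(-7))) = ½·(-141/5 + 114/5 + 187/5) = 16, so the A_3-coordinate is 1/5.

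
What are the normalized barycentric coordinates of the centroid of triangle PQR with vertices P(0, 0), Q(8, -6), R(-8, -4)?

(1/3, 1/3, 1/3)

The centroid is the average of the vertices, so each weight is 1/3.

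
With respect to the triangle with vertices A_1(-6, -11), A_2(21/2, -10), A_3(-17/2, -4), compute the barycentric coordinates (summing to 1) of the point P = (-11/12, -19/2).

(1/2, 1/3, 1/6)

Signed area of the reference triangle: [A_1A_2A_3] = ½·((-6)·(-10−(-4)) + (21/2)·(-4−(-11)) + (-17/2)·(-11−(-10))) = ½·(36 + 147/2 + 17/2) = 59.
[PA_2A_3] = ½·((-11/12)·(-10−(-4)) + (21/2)·(-4−(-19/2)) + (-17/2)·(-19/2−(-10))) = ½·(11/2 + 231/4 − 17/4) = 59/2, so the A_1-coordinate is (59/2)/59 = 1/2.
[A_1PA_3] = ½·((-6)·(-19/2−(-4)) + (-11/12)·(-4−(-11)) + (-17/2)·(-11−(-19/2))) = ½·(33 − 77/12 + 51/4) = 59/3, so the A_2-coordinate is 1/3.
[A_1A_2P] = ½·((-6)·(-10−(-19/2)) + (21/2)·(-19/2−(-11)) + (-11/12)·(-11−(-10))) = ½·(3 + 63/4 + 11/12) = 59/6, so the A_3-coordinate is 1/6.
Check: 1/2 + 1/3 + 1/6 = 1.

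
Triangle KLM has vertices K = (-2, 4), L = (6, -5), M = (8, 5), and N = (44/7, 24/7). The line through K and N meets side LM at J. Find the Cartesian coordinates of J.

Barycentric coordinates of N with respect to KLM: (1/7, 1/7, 5/7).
On side LM the K-coordinate is zero; dropping N's K-weight 1/7 and renormalizing the remaining 1/7 : 5/7 gives weights 1/6, 5/6 on L, M.
J = (1/6)·(6, -5) + (5/6)·(8, 5) = (23/3, 10/3).

(23/3, 10/3)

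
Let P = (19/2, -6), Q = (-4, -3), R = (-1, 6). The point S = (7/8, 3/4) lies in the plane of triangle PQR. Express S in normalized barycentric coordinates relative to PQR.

(1/4, 1/4, 1/2)

Signed area of the reference triangle: [PQR] = ½·((19/2)·(-3−6) + (-4)·(6−(-6)) + (-1)·(-6−(-3))) = ½·(-171/2 − 48 + 3) = -261/4.
[SQR] = ½·((7/8)·(-3−6) + (-4)·(6−(3/4)) + (-1)·(3/4−(-3))) = ½·(-63/8 − 21 − 15/4) = -261/16, so the P-coordinate is (-261/16)/(-261/4) = 1/4.
[PSR] = ½·((19/2)·(3/4−6) + (7/8)·(6−(-6)) + (-1)·(-6−(3/4))) = ½·(-399/8 + 21/2 + 27/4) = -261/16, so the Q-coordinate is 1/4.
[PQS] = ½·((19/2)·(-3−(3/4)) + (-4)·(3/4−(-6)) + (7/8)·(-6−(-3))) = ½·(-285/8 − 27 − 21/8) = -261/8, so the R-coordinate is 1/2.
Check: 1/4 + 1/4 + 1/2 = 1.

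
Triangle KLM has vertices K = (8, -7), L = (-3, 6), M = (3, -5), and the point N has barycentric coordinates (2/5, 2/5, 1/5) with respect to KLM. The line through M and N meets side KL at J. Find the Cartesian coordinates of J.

(5/2, -1/2)

Line MN meets KL where the M-coordinate vanishes; zeroing N's M-weight and renormalizing leaves K, L-weights 2/5 : 2/5 → (1/2, 1/2).
So J = (1/2)·K + (1/2)·L = (5/2, -1/2).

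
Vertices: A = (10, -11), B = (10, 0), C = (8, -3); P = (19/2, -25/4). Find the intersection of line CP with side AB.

Barycentric coordinates of P with respect to ABC: (1/2, 1/4, 1/4).
On side AB the C-coordinate is zero; dropping P's C-weight 1/4 and renormalizing the remaining 1/2 : 1/4 gives weights 2/3, 1/3 on A, B.
Q = (2/3)·(10, -11) + (1/3)·(10, 0) = (10, -22/3).

(10, -22/3)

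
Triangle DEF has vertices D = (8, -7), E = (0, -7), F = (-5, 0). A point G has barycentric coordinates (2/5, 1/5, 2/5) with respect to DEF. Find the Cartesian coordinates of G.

G = (2/5)·D + (1/5)·E + (2/5)·F.
x-coordinate: (2/5)·8 + (1/5)·0 + (2/5)·(-5) = 6/5.
y-coordinate: (2/5)·(-7) + (1/5)·(-7) + (2/5)·0 = -21/5.

(6/5, -21/5)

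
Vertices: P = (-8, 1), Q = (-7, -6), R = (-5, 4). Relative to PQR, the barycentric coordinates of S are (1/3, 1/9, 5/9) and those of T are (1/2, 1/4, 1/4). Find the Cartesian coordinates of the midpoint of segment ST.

(-119/18, 17/18)

Barycentric coordinates of the midpoint are the average: (5/12, 13/72, 29/72).
Converting: (5/12)·P + (13/72)·Q + (29/72)·R = (-119/18, 17/18).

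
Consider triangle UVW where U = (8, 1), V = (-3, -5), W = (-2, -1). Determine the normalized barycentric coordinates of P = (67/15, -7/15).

Signed area of the reference triangle: [UVW] = ½·(8·(-5−(-1)) + (-3)·(-1−1) + (-2)·(1−(-5))) = ½·(-32 + 6 − 12) = -19.
[PVW] = ½·((67/15)·(-5−(-1)) + (-3)·(-1−(-7/15)) + (-2)·(-7/15−(-5))) = ½·(-268/15 + 8/5 − 136/15) = -38/3, so the U-coordinate is (-38/3)/(-19) = 2/3.
[UPW] = ½·(8·(-7/15−(-1)) + (67/15)·(-1−1) + (-2)·(1−(-7/15))) = ½·(64/15 − 134/15 − 44/15) = -19/5, so the V-coordinate is 1/5.
[UVP] = ½·(8·(-5−(-7/15)) + (-3)·(-7/15−1) + (67/15)·(1−(-5))) = ½·(-544/15 + 22/5 + 134/5) = -38/15, so the W-coordinate is 2/15.

(2/3, 1/5, 2/15)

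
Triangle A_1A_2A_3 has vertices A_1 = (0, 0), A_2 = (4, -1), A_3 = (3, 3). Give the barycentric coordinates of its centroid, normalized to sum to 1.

The centroid is the average of the vertices, so each weight is 1/3.

(1/3, 1/3, 1/3)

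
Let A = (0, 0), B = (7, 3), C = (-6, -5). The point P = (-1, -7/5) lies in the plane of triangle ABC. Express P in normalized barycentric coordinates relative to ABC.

(2/5, 1/5, 2/5)

Signed area of the reference triangle: [ABC] = ½·(0·(3−(-5)) + 7·(-5−0) + (-6)·(0−3)) = ½·(0 − 35 + 18) = -17/2.
[PBC] = ½·((-1)·(3−(-5)) + 7·(-5−(-7/5)) + (-6)·(-7/5−3)) = ½·(-8 − 126/5 + 132/5) = -17/5, so the A-coordinate is (-17/5)/(-17/2) = 2/5.
[APC] = ½·(0·(-7/5−(-5)) + (-1)·(-5−0) + (-6)·(0−(-7/5))) = ½·(0 + 5 − 42/5) = -17/10, so the B-coordinate is 1/5.
[ABP] = ½·(0·(3−(-7/5)) + 7·(-7/5−0) + (-1)·(0−3)) = ½·(0 − 49/5 + 3) = -17/5, so the C-coordinate is 2/5.
Check: 2/5 + 1/5 + 2/5 = 1.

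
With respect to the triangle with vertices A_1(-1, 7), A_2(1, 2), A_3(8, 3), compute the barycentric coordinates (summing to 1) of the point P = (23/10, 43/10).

Signed area of the reference triangle: [A_1A_2A_3] = ½·((-1)·(2−3) + 1·(3−7) + 8·(7−2)) = ½·(1 − 4 + 40) = 37/2.
[PA_2A_3] = ½·((23/10)·(2−3) + 1·(3−(43/10)) + 8·(43/10−2)) = ½·(-23/10 − 13/10 + 92/5) = 37/5, so the A_1-coordinate is (37/5)/(37/2) = 2/5.
[A_1PA_3] = ½·((-1)·(43/10−3) + (23/10)·(3−7) + 8·(7−(43/10))) = ½·(-13/10 − 46/5 + 108/5) = 111/20, so the A_2-coordinate is 3/10.
[A_1A_2P] = ½·((-1)·(2−(43/10)) + 1·(43/10−7) + (23/10)·(7−2)) = ½·(23/10 − 27/10 + 23/2) = 111/20, so the A_3-coordinate is 3/10.
Check: 2/5 + 3/10 + 3/10 = 1.

(2/5, 3/10, 3/10)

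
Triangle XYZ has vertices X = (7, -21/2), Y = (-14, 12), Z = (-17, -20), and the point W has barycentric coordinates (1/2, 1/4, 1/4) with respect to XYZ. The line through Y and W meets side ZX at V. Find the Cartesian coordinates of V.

(-1, -41/3)

Line YW meets ZX where the Y-coordinate vanishes; zeroing W's Y-weight and renormalizing leaves Z, X-weights 1/4 : 1/2 → (1/3, 2/3).
So V = (1/3)·Z + (2/3)·X = (-1, -41/3).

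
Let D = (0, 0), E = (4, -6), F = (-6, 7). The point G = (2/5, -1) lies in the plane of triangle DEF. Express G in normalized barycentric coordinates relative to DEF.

Signed area of the reference triangle: [DEF] = ½·(0·(-6−7) + 4·(7−0) + (-6)·(0−(-6))) = ½·(0 + 28 − 36) = -4.
[GEF] = ½·((2/5)·(-6−7) + 4·(7−(-1)) + (-6)·(-1−(-6))) = ½·(-26/5 + 32 − 30) = -8/5, so the D-coordinate is (-8/5)/(-4) = 2/5.
[DGF] = ½·(0·(-1−7) + (2/5)·(7−0) + (-6)·(0−(-1))) = ½·(0 + 14/5 − 6) = -8/5, so the E-coordinate is 2/5.
[DEG] = ½·(0·(-6−(-1)) + 4·(-1−0) + (2/5)·(0−(-6))) = ½·(0 − 4 + 12/5) = -4/5, so the F-coordinate is 1/5.
Check: 2/5 + 2/5 + 1/5 = 1.

(2/5, 2/5, 1/5)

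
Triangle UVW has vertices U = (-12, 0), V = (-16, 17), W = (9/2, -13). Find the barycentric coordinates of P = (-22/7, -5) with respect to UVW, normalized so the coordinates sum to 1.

Signed area of the reference triangle: [UVW] = ½·((-12)·(17−(-13)) + (-16)·(-13−0) + (9/2)·(0−17)) = ½·(-360 + 208 − 153/2) = -457/4.
[PVW] = ½·((-22/7)·(17−(-13)) + (-16)·(-13−(-5)) + (9/2)·(-5−17)) = ½·(-660/7 + 128 − 99) = -457/14, so the U-coordinate is (-457/14)/(-457/4) = 2/7.
[UPW] = ½·((-12)·(-5−(-13)) + (-22/7)·(-13−0) + (9/2)·(0−(-5))) = ½·(-96 + 286/7 + 45/2) = -457/28, so the V-coordinate is 1/7.
[UVP] = ½·((-12)·(17−(-5)) + (-16)·(-5−0) + (-22/7)·(0−17)) = ½·(-264 + 80 + 374/7) = -457/7, so the W-coordinate is 4/7.
Check: 2/7 + 1/7 + 4/7 = 1.

(2/7, 1/7, 4/7)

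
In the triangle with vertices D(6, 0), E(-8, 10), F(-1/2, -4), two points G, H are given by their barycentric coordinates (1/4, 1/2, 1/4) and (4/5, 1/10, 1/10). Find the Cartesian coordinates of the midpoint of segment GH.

(53/80, 23/10)

Barycentric coordinates of the midpoint are the average: (21/40, 3/10, 7/40).
Converting: (21/40)·D + (3/10)·E + (7/40)·F = (53/80, 23/10).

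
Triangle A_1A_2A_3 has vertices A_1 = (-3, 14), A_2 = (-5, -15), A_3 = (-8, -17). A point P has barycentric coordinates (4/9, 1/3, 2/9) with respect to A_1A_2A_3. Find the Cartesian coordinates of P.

(-43/9, -23/9)

P = (4/9)·A_1 + (1/3)·A_2 + (2/9)·A_3.
x-coordinate: (4/9)·(-3) + (1/3)·(-5) + (2/9)·(-8) = -43/9.
y-coordinate: (4/9)·14 + (1/3)·(-15) + (2/9)·(-17) = -23/9.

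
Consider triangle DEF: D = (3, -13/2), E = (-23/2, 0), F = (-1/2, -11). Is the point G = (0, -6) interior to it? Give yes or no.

yes

Barycentric coordinates of G: (11/16, 61/352, 49/352).
The three coordinates are positive, positive, positive; a point is interior exactly when all three are positive.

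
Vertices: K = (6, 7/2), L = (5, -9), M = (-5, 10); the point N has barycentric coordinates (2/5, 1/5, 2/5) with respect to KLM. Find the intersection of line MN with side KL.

Line MN meets KL where the M-coordinate vanishes; zeroing N's M-weight and renormalizing leaves K, L-weights 2/5 : 1/5 → (2/3, 1/3).
So J = (2/3)·K + (1/3)·L = (17/3, -2/3).

(17/3, -2/3)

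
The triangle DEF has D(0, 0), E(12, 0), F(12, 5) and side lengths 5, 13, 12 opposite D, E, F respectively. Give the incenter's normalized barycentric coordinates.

The incenter has barycentric coordinates proportional to the opposite side lengths: (5 : 13 : 12).
Normalizing by 5+13+12 = 30 gives (1/6, 13/30, 2/5).

(1/6, 13/30, 2/5)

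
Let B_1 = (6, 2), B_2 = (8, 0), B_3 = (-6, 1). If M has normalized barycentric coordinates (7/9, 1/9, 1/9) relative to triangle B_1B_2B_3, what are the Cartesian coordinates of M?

M = (7/9)·B_1 + (1/9)·B_2 + (1/9)·B_3.
x-coordinate: (7/9)·6 + (1/9)·8 + (1/9)·(-6) = 44/9.
y-coordinate: (7/9)·2 + (1/9)·0 + (1/9)·1 = 5/3.

(44/9, 5/3)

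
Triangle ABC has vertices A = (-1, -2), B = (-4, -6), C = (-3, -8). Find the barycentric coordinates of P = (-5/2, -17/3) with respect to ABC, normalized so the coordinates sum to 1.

Signed area of the reference triangle: [ABC] = ½·((-1)·(-6−(-8)) + (-4)·(-8−(-2)) + (-3)·(-2−(-6))) = ½·(-2 + 24 − 12) = 5.
[PBC] = ½·((-5/2)·(-6−(-8)) + (-4)·(-8−(-17/3)) + (-3)·(-17/3−(-6))) = ½·(-5 + 28/3 − 1) = 5/3, so the A-coordinate is (5/3)/5 = 1/3.
[APC] = ½·((-1)·(-17/3−(-8)) + (-5/2)·(-8−(-2)) + (-3)·(-2−(-17/3))) = ½·(-7/3 + 15 − 11) = 5/6, so the B-coordinate is 1/6.
[ABP] = ½·((-1)·(-6−(-17/3)) + (-4)·(-17/3−(-2)) + (-5/2)·(-2−(-6))) = ½·(1/3 + 44/3 − 10) = 5/2, so the C-coordinate is 1/2.
Check: 1/3 + 1/6 + 1/2 = 1.

(1/3, 1/6, 1/2)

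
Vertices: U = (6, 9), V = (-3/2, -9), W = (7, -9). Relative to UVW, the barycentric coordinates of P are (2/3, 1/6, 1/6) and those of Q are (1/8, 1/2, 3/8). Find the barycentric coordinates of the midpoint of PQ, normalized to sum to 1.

Since both coordinate triples sum to 1, the midpoint's barycentrics are the componentwise average.
(2/3+1/8)/2 = 19/48; similarly 1/3 and 13/48.

(19/48, 1/3, 13/48)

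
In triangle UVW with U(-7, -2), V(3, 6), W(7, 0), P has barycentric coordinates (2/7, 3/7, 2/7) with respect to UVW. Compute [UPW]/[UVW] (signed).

3/7

The signed ratio [UPW]/[UVW] equals the barycentric coordinate of P at vertex V, which is 3/7.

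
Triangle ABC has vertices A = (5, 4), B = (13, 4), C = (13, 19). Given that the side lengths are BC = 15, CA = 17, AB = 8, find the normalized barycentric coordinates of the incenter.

The incenter has barycentric coordinates proportional to the opposite side lengths: (15 : 17 : 8).
Normalizing by 15+17+8 = 40 gives (3/8, 17/40, 1/5).

(3/8, 17/40, 1/5)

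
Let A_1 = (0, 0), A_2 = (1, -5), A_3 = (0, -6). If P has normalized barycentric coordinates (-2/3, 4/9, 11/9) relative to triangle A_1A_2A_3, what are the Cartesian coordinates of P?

P = (-2/3)·A_1 + (4/9)·A_2 + (11/9)·A_3.
x-coordinate: (-2/3)·0 + (4/9)·1 + (11/9)·0 = 4/9.
y-coordinate: (-2/3)·0 + (4/9)·(-5) + (11/9)·(-6) = -86/9.

(4/9, -86/9)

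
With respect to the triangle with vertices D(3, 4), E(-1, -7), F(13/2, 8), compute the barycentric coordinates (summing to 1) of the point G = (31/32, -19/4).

(-9/16, 1, 9/16)

Signed area of the reference triangle: [DEF] = ½·(3·(-7−8) + (-1)·(8−4) + (13/2)·(4−(-7))) = ½·(-45 − 4 + 143/2) = 45/4.
[GEF] = ½·((31/32)·(-7−8) + (-1)·(8−(-19/4)) + (13/2)·(-19/4−(-7))) = ½·(-465/32 − 51/4 + 117/8) = -405/64, so the D-coordinate is (-405/64)/(45/4) = -9/16.
[DGF] = ½·(3·(-19/4−8) + (31/32)·(8−4) + (13/2)·(4−(-19/4))) = ½·(-153/4 + 31/8 + 455/8) = 45/4, so the E-coordinate is 1.
[DEG] = ½·(3·(-7−(-19/4)) + (-1)·(-19/4−4) + (31/32)·(4−(-7))) = ½·(-27/4 + 35/4 + 341/32) = 405/64, so the F-coordinate is 9/16.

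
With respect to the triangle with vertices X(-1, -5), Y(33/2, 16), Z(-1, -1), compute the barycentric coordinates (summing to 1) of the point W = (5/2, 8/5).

Signed area of the reference triangle: [XYZ] = ½·((-1)·(16−(-1)) + (33/2)·(-1−(-5)) + (-1)·(-5−16)) = ½·(-17 + 66 + 21) = 35.
[WYZ] = ½·((5/2)·(16−(-1)) + (33/2)·(-1−(8/5)) + (-1)·(8/5−16)) = ½·(85/2 − 429/10 + 72/5) = 7, so the X-coordinate is 7/35 = 1/5.
[XWZ] = ½·((-1)·(8/5−(-1)) + (5/2)·(-1−(-5)) + (-1)·(-5−(8/5))) = ½·(-13/5 + 10 + 33/5) = 7, so the Y-coordinate is 1/5.
[XYW] = ½·((-1)·(16−(8/5)) + (33/2)·(8/5−(-5)) + (5/2)·(-5−16)) = ½·(-72/5 + 1089/10 − 105/2) = 21, so the Z-coordinate is 3/5.

(1/5, 1/5, 3/5)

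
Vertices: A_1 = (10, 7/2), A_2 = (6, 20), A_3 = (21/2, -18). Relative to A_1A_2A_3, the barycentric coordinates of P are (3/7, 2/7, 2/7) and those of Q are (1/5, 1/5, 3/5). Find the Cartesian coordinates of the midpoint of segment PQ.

(37/4, -141/70)

Barycentric coordinates of the midpoint are the average: (11/35, 17/70, 31/70).
Converting: (11/35)·A_1 + (17/70)·A_2 + (31/70)·A_3 = (37/4, -141/70).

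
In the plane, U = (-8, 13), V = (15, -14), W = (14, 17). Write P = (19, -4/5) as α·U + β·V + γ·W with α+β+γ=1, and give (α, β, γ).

(-1/5, 3/5, 3/5)

Signed area of the reference triangle: [UVW] = ½·((-8)·(-14−17) + 15·(17−13) + 14·(13−(-14))) = ½·(248 + 60 + 378) = 343.
[PVW] = ½·(19·(-14−17) + 15·(17−(-4/5)) + 14·(-4/5−(-14))) = ½·(-589 + 267 + 924/5) = -343/5, so the U-coordinate is (-343/5)/343 = -1/5.
[UPW] = ½·((-8)·(-4/5−17) + 19·(17−13) + 14·(13−(-4/5))) = ½·(712/5 + 76 + 966/5) = 1029/5, so the V-coordinate is 3/5.
[UVP] = ½·((-8)·(-14−(-4/5)) + 15·(-4/5−13) + 19·(13−(-14))) = ½·(528/5 − 207 + 513) = 1029/5, so the W-coordinate is 3/5.
Check: -1/5 + 3/5 + 3/5 = 1.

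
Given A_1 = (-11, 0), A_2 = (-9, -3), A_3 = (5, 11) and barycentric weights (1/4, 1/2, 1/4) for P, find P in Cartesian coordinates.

P = (1/4)·A_1 + (1/2)·A_2 + (1/4)·A_3.
x-coordinate: (1/4)·(-11) + (1/2)·(-9) + (1/4)·5 = -6.
y-coordinate: (1/4)·0 + (1/2)·(-3) + (1/4)·11 = 5/4.

(-6, 5/4)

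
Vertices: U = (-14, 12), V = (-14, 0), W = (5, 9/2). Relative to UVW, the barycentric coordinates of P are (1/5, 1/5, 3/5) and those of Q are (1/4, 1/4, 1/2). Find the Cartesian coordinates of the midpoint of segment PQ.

(-71/20, 207/40)

Barycentric coordinates of the midpoint are the average: (9/40, 9/40, 11/20).
Converting: (9/40)·U + (9/40)·V + (11/20)·W = (-71/20, 207/40).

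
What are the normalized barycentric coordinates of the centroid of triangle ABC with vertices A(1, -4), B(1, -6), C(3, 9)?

(1/3, 1/3, 1/3)

The centroid is the average of the vertices, so each weight is 1/3.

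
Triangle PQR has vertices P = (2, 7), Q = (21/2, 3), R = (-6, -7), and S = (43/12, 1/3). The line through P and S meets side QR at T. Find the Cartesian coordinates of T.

(39/10, -1)

Barycentric coordinates of S with respect to PQR: (1/6, 1/2, 1/3).
On side QR the P-coordinate is zero; dropping S's P-weight 1/6 and renormalizing the remaining 1/2 : 1/3 gives weights 3/5, 2/5 on Q, R.
T = (3/5)·(21/2, 3) + (2/5)·(-6, -7) = (39/10, -1).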